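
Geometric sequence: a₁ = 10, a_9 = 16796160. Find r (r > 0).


r^(n-1) = aₙ/a₁
r^8 = 16796160/10 = 1679616
r = 1679616^(1/8)
= ±6; taking r > 0 gives r = 6

r = 6


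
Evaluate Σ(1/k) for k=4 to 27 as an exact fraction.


Σₖ₌4^27 1/k = 1/4 + 1/5 + 1/6 + ... + 1/27
= 165294957803/80313433200
≈ 2.0581

Sum = 165294957803/80313433200 ≈ 2.0581


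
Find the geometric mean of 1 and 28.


GM = √(1×28) = √28 = 5.2915

GM = 5.2915


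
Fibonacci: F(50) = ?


Fibonacci sequence: 1, 1, 2, 3, 5, 8, 13, 21, 34, 55, 89, ...
F(50) = 12586269025

F(50) = 12586269025


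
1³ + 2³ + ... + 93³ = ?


n(n+1)/2 = 93×94/2 = 4371
Σk³ = 4371² = 19105641

Σk³ = 19105641


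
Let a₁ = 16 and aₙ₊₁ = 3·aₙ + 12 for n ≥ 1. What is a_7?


Computing step by step:
a_1 = 16
a_2 = 60
a_3 = 192
a_4 = 588
a_5 = 1776
a_6 = 5340
a_7 = 16032


a_7 = 16032


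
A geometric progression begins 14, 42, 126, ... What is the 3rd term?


aₙ = a₁·r^(n-1)
= 14×3^2
= 14×9
= 126

a_3 = 126


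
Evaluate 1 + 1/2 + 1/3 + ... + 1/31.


H_31 = 1/1 + 1/2 + 1/3 + ... + 1/31
= 290774257297357/72201776446800
≈ 4.0272

H_31 = 290774257297357/72201776446800 ≈ 4.0272


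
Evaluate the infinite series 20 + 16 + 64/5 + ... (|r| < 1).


S∞ = a₁/(1-r) = 20/(1 - 4/5)
= 20/(1/5)
= 100

S∞ = 100


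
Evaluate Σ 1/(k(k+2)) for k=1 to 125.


1/(k(k+2)) = (1/2)·(1/k - 1/(k+2)) (partial fractions)
Telescoping: Σ = (1/2)·(1 + 1/2 - 1/126 - 1/127) = 11875/16002

Sum = 11875/16002


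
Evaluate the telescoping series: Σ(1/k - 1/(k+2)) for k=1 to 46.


Telescoping with gap 2: two head and two tail terms survive.
= (1 + 1/2) - (1/47 + 1/48)
= 3/2 - 1/47 - 1/48 = 3289/2256

Sum = 3289/2256


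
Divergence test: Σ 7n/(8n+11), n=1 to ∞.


lim(n→∞) 7n/(8n+11) = 7/8 = 7/8  (divide numerator and denominator by n)
lim aₙ = 7/8 ≠ 0 → series DIVERGES

Diverges (lim aₙ = 7/8 ≠ 0)


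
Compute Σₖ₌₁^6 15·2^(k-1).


Sₙ = 15×(2^6 - 1)/(2 - 1)
= 15×(64 - 1)/1
= 15×63/1
= 945

S_6 = 945


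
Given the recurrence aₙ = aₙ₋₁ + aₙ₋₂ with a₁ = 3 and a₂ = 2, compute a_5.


Computing iteratively: 3, 2, 5, 7, 12
a_5 = 12

a_5 = 12


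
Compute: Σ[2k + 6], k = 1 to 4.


Σ(2k+6) = 2·Σk + 6·n
= 2·10 + 6·4
= 20 + 24 = 44

Σ = 44


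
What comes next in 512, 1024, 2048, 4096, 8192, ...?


Pattern: powers of 2: 2ⁿ
Terms: 512, 1024, 2048, 4096, 8192
Next term = 16384

Next term = 16384


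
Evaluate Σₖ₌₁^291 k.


n(n+1)/2 = 291×292/2 = 84972/2 = 42486

Σk = 42486


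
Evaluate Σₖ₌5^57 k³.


Σₖ₌5^57 k³ = [57·58/2]² − [4·5/2]²
= 2732409 − 100 = 2732309

Σk³ = 2732309


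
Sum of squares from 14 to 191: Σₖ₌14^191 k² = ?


Σₖ₌14^191 k² = Σₖ₌₁^191 k² − Σₖ₌₁^13 k²
= 191·192·383/6 − 13·14·27/6
= 2340896 − 819 = 2340077

Σk² = 2340077


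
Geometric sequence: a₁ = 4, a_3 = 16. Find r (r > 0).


r^(n-1) = aₙ/a₁
r^2 = 16/4 = 4
r = 4^(1/2)
= ±2; taking r > 0 gives r = 2

r = 2


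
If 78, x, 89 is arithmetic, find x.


AM = (78 + 89)/2 = 167/2 = 83.5

AM = 83.5


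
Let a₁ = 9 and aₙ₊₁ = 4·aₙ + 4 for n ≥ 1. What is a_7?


Computing step by step:
a_1 = 9
a_2 = 40
a_3 = 164
a_4 = 660
a_5 = 2644
a_6 = 10580
a_7 = 42324


a_7 = 42324


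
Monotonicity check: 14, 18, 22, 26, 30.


Differences: 4, 4, 4, 4
All differences > 0 → strictly INCREASING

Monotonically increasing


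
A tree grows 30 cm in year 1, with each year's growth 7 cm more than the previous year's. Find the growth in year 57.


aₙ = a₁ + (n-1)d
= 30 + (57-1)×7
= 30 + 392
= 422

a_57 = 422


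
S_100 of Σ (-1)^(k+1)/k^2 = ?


S = 1 - 1/4 + 1/9 - 1/16 + 1/25 - 1/36 + 1/49 - 1/64 ± ...
= 0.8224
(Full series converges to +π²/12 ≈ +0.8225)

S_100 = 0.8224


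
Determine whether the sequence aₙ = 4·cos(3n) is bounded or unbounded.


For all n, -1 ≤ cos(3n) ≤ 1, so -4 ≤ 4·cos(3n) ≤ 4
Lower bound: -4, Upper bound: 4
The sequence IS bounded

Bounded (-4 ≤ aₙ ≤ 4)


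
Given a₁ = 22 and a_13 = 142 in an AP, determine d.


d = (aₙ - a₁)/(n-1)
= (142 - 22)/(13-1)
= 120/12 = 10

d = 10


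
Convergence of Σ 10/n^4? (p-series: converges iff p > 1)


p-series test: Σ c/n^p converges if p > 1, diverges if p ≤ 1 (constant c > 0 doesn't affect convergence).
p = 4
4 > 1 → CONVERGES

Converges (p = 4 > 1)


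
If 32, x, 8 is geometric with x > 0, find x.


GM = √(32×8) = √256 = 16

GM = 16


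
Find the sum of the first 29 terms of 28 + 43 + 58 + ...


aₙ = 28 + (29-1)×15 = 448
Sₙ = n(a₁+aₙ)/2 = 29×(28+448)/2
= 29×476/2 = 6902

S_29 = 6902


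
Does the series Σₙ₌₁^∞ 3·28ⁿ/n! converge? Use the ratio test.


aₙ = 3·28^n/n!
a_{n+1}/aₙ = 28^(n+1)/(n+1)! × n!/28^n  (constant 3 cancels)
= 28/(n+1)
L = lim(n→∞) 28/(n+1) = 0
L < 1 → series CONVERGES

Converges (ratio test: L = 0 < 1)


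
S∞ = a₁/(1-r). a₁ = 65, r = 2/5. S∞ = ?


S∞ = a₁/(1-r) = 65/(1 - 2/5)
= 65/(3/5)
= 325/3

S∞ = 325/3


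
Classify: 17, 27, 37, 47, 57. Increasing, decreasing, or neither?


Differences: 10, 10, 10, 10
All differences > 0 → strictly INCREASING

Monotonically increasing


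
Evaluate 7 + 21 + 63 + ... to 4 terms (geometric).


Sₙ = 7×(3^4 - 1)/(3 - 1)
= 7×(81 - 1)/2
= 7×80/2
= 280

S_4 = 280


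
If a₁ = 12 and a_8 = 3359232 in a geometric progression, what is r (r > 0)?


r^(n-1) = aₙ/a₁
r^7 = 3359232/12 = 279936
r = 279936^(1/7)
= 6

r = 6


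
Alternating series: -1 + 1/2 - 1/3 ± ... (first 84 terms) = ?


S = -1 + 1/2 - 1/3 + 1/4 - 1/5 + 1/6 - 1/7 + 1/8 ± ...
= -0.6872
(Full series converges to -ln(2) ≈ -0.6931)

S_84 = -0.6872


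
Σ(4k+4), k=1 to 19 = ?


Σ(4k+4) = 4·Σk + 4·n
= 4·190 + 4·19
= 760 + 76 = 836

Σ = 836


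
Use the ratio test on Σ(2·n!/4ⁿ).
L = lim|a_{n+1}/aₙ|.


aₙ = 2·n!/4^n
a_{n+1}/aₙ = (n+1)!/4^(n+1) × 4^n/n!  (constant 2 cancels)
= (n+1)/4
L = lim(n→∞) (n+1)/4 = ∞
L > 1 → series DIVERGES

Diverges (ratio test: L = ∞ > 1)


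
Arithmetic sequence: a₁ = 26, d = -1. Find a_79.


aₙ = a₁ + (n-1)d
= 26 + (79-1)×-1
= 26 - 78
= -52

a_79 = -52


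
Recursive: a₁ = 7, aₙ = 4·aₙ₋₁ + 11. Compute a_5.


Computing step by step:
a_1 = 7
a_2 = 39
a_3 = 167
a_4 = 679
a_5 = 2727


a_5 = 2727


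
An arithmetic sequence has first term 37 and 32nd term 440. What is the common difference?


d = (aₙ - a₁)/(n-1)
= (440 - 37)/(32-1)
= 403/31 = 13

d = 13


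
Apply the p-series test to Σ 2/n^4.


p-series test: Σ c/n^p converges if p > 1, diverges if p ≤ 1 (constant c > 0 doesn't affect convergence).
p = 4
4 > 1 → CONVERGES

Converges (p = 4 > 1)


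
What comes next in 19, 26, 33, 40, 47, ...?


Pattern: arithmetic (d=7)
Terms: 19, 26, 33, 40, 47
Next term = 54

Next term = 54


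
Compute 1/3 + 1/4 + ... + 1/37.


Σₖ₌3^37 1/k = 1/3 + 1/4 + 1/5 + ... + 1/37
= 1312217274475033/485721041551200
≈ 2.7016

Sum = 1312217274475033/485721041551200 ≈ 2.7016


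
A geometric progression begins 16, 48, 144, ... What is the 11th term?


aₙ = a₁·r^(n-1)
= 16×3^10
= 16×59049
= 944784

a_11 = 944784


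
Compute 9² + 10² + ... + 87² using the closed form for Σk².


Σₖ₌9^87 k² = Σₖ₌₁^87 k² − Σₖ₌₁^8 k²
= 87·88·175/6 − 8·9·17/6
= 223300 − 204 = 223096

Σk² = 223096


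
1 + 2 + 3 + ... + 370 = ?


n(n+1)/2 = 370×371/2 = 137270/2 = 68635

Σk = 68635


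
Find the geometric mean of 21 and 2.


GM = √(21×2) = √42 = 6.4807

GM = 6.4807


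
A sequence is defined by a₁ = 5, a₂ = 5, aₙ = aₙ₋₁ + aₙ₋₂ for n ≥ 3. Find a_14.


Computing iteratively: 5, 5, 10, 15, 25, 40, 65, 105, 170, 275, 445, 720, ...
a_14 = 1885

a_14 = 1885


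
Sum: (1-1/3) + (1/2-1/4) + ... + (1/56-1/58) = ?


Telescoping with gap 2: two head and two tail terms survive.
= (1 + 1/2) - (1/57 + 1/58)
= 3/2 - 1/57 - 1/58 = 2422/1653

Sum = 2422/1653


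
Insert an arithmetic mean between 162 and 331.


AM = (162 + 331)/2 = 493/2 = 246.5

AM = 246.5


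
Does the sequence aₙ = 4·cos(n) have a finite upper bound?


For all n, -1 ≤ cos(n) ≤ 1, so -4 ≤ 4·cos(n) ≤ 4
Lower bound: -4, Upper bound: 4
The sequence IS bounded

Bounded (-4 ≤ aₙ ≤ 4)


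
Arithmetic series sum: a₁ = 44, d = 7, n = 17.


aₙ = 44 + (17-1)×7 = 156
Sₙ = n(a₁+aₙ)/2 = 17×(44+156)/2
= 17×200/2 = 1700

S_17 = 1700


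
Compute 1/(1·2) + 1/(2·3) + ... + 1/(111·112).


1/(k(k+1)) = 1/k - 1/(k+1) (partial fractions)
Telescoping: Σ = 1 - 1/112 = 111/112

Sum = 111/112


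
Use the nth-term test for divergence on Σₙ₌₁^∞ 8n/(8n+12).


lim(n→∞) 8n/(8n+12) = 8/8 = 1  (divide numerator and denominator by n)
lim aₙ = 1 ≠ 0 → series DIVERGES

Diverges (lim aₙ = 1 ≠ 0)


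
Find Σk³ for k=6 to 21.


Σₖ₌6^21 k³ = [21·22/2]² − [5·6/2]²
= 53361 − 225 = 53136

Σk³ = 53136


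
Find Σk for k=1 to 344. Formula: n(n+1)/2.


n(n+1)/2 = 344×345/2 = 118680/2 = 59340

Σk = 59340


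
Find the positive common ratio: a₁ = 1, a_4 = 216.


r^(n-1) = aₙ/a₁
r^3 = 216/1 = 216
r = 216^(1/3)
= 6

r = 6


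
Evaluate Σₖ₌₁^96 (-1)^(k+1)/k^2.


S = 1 - 1/4 + 1/9 - 1/16 + 1/25 - 1/36 + 1/49 - 1/64 ± ...
= 0.8224
(Full series converges to +π²/12 ≈ +0.8225)

S_96 = 0.8224


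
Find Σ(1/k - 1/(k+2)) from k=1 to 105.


Telescoping with gap 2: two head and two tail terms survive.
= (1 + 1/2) - (1/106 + 1/107)
= 3/2 - 1/106 - 1/107 = 8400/5671

Sum = 8400/5671


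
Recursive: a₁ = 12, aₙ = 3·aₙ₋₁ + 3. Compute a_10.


Computing step by step:
a_1 = 12
a_2 = 39
a_3 = 120
a_4 = 363
a_5 = 1092
a_6 = 3279
a_7 = 9840
a_8 = 29523
a_9 = 88572
a_10 = 265719


a_10 = 265719


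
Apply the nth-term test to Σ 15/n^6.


lim(n→∞) 15/n^6 = 0
lim aₙ = 0 → nth-term test is INCONCLUSIVE
(Need other tests; this is actually a convergent p-series with p=6 > 1)

Inconclusive (lim aₙ = 0; need another test)


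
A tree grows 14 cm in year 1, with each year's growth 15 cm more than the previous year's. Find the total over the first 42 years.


aₙ = 14 + (42-1)×15 = 629
Sₙ = n(a₁+aₙ)/2 = 42×(14+629)/2
= 42×643/2 = 13503

S_42 = 13503


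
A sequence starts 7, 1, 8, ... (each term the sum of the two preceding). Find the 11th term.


Computing iteratively: 7, 1, 8, 9, 17, 26, 43, 69, 112, 181, 293
a_11 = 293

a_11 = 293


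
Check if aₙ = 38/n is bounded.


a₁ = 38, a₂ = 38/2, a₃ = 38/3, ...
0 < aₙ ≤ 38 for all n ≥ 1
Lower bound: 0, Upper bound: 38
The sequence IS bounded

Bounded (0 < aₙ ≤ 38)


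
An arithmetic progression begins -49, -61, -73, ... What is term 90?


aₙ = a₁ + (n-1)d
= -49 + (90-1)×-12
= -49 - 1068
= -1117

a_90 = -1117


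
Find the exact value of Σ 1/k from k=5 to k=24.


Σₖ₌5^24 1/k = 1/5 + 1/6 + 1/7 + ... + 1/24
= 604180055/356948592
≈ 1.6926

Sum = 604180055/356948592 ≈ 1.6926


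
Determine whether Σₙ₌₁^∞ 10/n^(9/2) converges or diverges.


p-series test: Σ c/n^p converges if p > 1, diverges if p ≤ 1 (constant c > 0 doesn't affect convergence).
p = 9/2
9/2 > 1 → CONVERGES

Converges (p = 9/2 > 1)


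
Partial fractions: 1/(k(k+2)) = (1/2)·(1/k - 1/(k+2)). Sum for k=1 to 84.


1/(k(k+2)) = (1/2)·(1/k - 1/(k+2)) (partial fractions)
Telescoping: Σ = (1/2)·(1 + 1/2 - 1/85 - 1/86) = 5397/7310

Sum = 5397/7310


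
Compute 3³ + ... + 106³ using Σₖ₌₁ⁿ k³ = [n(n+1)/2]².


Σₖ₌3^106 k³ = [106·107/2]² − [2·3/2]²
= 32160241 − 9 = 32160232

Σk³ = 32160232


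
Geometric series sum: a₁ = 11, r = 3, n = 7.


Sₙ = 11×(3^7 - 1)/(3 - 1)
= 11×(2187 - 1)/2
= 11×2186/2
= 12023

S_7 = 12023


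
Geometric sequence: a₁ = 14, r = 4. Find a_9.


aₙ = a₁·r^(n-1)
= 14×4^8
= 14×65536
= 917504

a_9 = 917504


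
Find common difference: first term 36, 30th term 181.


d = (aₙ - a₁)/(n-1)
= (181 - 36)/(30-1)
= 145/29 = 5

d = 5


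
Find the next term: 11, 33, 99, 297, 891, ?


Pattern: geometric (r=3)
Terms: 11, 33, 99, 297, 891
Next term = 2673

Next term = 2673


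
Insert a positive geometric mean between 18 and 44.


GM = √(18×44) = √792 = 28.1425

GM = 28.1425


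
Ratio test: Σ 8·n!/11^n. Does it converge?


aₙ = 8·n!/11^n
a_{n+1}/aₙ = (n+1)!/11^(n+1) × 11^n/n!  (constant 8 cancels)
= (n+1)/11
L = lim(n→∞) (n+1)/11 = ∞
L > 1 → series DIVERGES

Diverges (ratio test: L = ∞ > 1)


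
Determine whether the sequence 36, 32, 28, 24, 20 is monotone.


Differences: -4, -4, -4, -4
All differences < 0 → strictly DECREASING

Monotonically decreasing


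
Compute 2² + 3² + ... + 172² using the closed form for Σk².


Σₖ₌2^172 k² = Σₖ₌₁^172 k² − Σₖ₌₁^1 k²
= 172·173·345/6 − 1·2·3/6
= 1710970 − 1 = 1710969

Σk² = 1710969


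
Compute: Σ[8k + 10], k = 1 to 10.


Σ(8k+10) = 8·Σk + 10·n
= 8·55 + 10·10
= 440 + 100 = 540

Σ = 540


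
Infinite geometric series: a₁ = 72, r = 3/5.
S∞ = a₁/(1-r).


S∞ = a₁/(1-r) = 72/(1 - 3/5)
= 72/(2/5)
= 180

S∞ = 180


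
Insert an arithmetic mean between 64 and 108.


AM = (64 + 108)/2 = 172/2 = 86

AM = 86


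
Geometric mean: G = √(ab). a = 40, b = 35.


GM = √(40×35) = √1400 = 37.4166

GM = 37.4166


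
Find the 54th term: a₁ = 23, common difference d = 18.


aₙ = a₁ + (n-1)d
= 23 + (54-1)×18
= 23 + 954
= 977

a_54 = 977


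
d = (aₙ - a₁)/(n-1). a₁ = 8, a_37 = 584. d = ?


d = (aₙ - a₁)/(n-1)
= (584 - 8)/(37-1)
= 576/36 = 16

d = 16


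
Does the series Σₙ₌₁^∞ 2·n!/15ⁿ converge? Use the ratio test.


aₙ = 2·n!/15^n
a_{n+1}/aₙ = (n+1)!/15^(n+1) × 15^n/n!  (constant 2 cancels)
= (n+1)/15
L = lim(n→∞) (n+1)/15 = ∞
L > 1 → series DIVERGES

Diverges (ratio test: L = ∞ > 1)


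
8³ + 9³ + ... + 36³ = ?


Σₖ₌8^36 k³ = [36·37/2]² − [7·8/2]²
= 443556 − 784 = 442772

Σk³ = 442772


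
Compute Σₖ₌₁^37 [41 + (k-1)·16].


aₙ = 41 + (37-1)×16 = 617
Sₙ = n(a₁+aₙ)/2 = 37×(41+617)/2
= 37×658/2 = 12173

S_37 = 12173


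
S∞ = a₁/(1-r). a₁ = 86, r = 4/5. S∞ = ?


S∞ = a₁/(1-r) = 86/(1 - 4/5)
= 86/(1/5)
= 430

S∞ = 430


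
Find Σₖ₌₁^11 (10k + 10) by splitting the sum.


Σ(10k+10) = 10·Σk + 10·n
= 10·66 + 10·11
= 660 + 110 = 770

Σ = 770


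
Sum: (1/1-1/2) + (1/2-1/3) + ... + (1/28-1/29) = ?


Telescoping: adjacent terms cancel.
= 1/1 - 1/29
= 1 - 1/29 = 28/29

Sum = 28/29


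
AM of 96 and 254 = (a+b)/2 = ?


AM = (96 + 254)/2 = 350/2 = 175

AM = 175


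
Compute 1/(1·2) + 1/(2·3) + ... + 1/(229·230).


1/(k(k+1)) = 1/k - 1/(k+1) (partial fractions)
Telescoping: Σ = 1 - 1/230 = 229/230

Sum = 229/230


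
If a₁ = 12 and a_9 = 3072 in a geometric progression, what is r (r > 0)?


r^(n-1) = aₙ/a₁
r^8 = 3072/12 = 256
r = 256^(1/8)
= ±2; taking r > 0 gives r = 2

r = 2


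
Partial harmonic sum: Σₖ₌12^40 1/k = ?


Σₖ₌12^40 1/k = 1/12 + 1/13 + 1/14 + ... + 1/40
= 960709218673469/763275922437600
≈ 1.2587

Sum = 960709218673469/763275922437600 ≈ 1.2587


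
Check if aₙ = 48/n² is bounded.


a₁ = 48, a₂ = 48/4, a₃ = 48/9, ...
0 < aₙ ≤ 48 for all n ≥ 1
The sequence IS bounded

Bounded (0 < aₙ ≤ 48)


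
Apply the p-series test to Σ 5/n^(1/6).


p-series test: Σ c/n^p converges if p > 1, diverges if p ≤ 1 (constant c > 0 doesn't affect convergence).
p = 1/6
1/6 ≤ 1 → DIVERGES

Diverges (p = 1/6 ≤ 1)


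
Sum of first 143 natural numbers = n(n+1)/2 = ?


n(n+1)/2 = 143×144/2 = 20592/2 = 10296

Σk = 10296


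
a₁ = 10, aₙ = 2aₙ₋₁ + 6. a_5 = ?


Computing step by step:
a_1 = 10
a_2 = 26
a_3 = 58
a_4 = 122
a_5 = 250


a_5 = 250


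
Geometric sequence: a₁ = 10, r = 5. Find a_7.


aₙ = a₁·r^(n-1)
= 10×5^6
= 10×15625
= 156250

a_7 = 156250


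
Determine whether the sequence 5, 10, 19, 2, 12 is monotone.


Differences: 5, 9, -17, 10
Difference at position 1 is +5 (> 0) but position 3 is -17 (< 0) — sequence both rises and falls
→ NOT monotonic

Not monotonic


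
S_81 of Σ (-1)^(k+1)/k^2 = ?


S = 1 - 1/4 + 1/9 - 1/16 + 1/25 - 1/36 + 1/49 - 1/64 ± ...
= 0.8225
(Full series converges to +π²/12 ≈ +0.8225)

S_81 = 0.8225


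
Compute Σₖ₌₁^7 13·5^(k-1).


Sₙ = 13×(5^7 - 1)/(5 - 1)
= 13×(78125 - 1)/4
= 13×78124/4
= 253903

S_7 = 253903


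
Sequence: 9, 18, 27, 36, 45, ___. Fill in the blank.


Pattern: arithmetic (d=9)
Terms: 9, 18, 27, 36, 45
Next term = 54

Next term = 54


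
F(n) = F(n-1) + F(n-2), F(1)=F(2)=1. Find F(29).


Fibonacci sequence: 1, 1, 2, 3, 5, 8, 13, 21, 34, 55, 89, ...
F(29) = 514229

F(29) = 514229


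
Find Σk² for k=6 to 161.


Σₖ₌6^161 k² = Σₖ₌₁^161 k² − Σₖ₌₁^5 k²
= 161·162·323/6 − 5·6·11/6
= 1404081 − 55 = 1404026

Σk² = 1404026


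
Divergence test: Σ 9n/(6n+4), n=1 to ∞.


lim(n→∞) 9n/(6n+4) = 9/6 = 3/2  (divide numerator and denominator by n)
lim aₙ = 3/2 ≠ 0 → series DIVERGES

Diverges (lim aₙ = 3/2 ≠ 0)


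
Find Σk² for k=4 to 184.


Σₖ₌4^184 k² = Σₖ₌₁^184 k² − Σₖ₌₁^3 k²
= 184·185·369/6 − 3·4·7/6
= 2093460 − 14 = 2093446

Σk² = 2093446


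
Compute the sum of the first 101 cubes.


n(n+1)/2 = 101×102/2 = 5151
Σk³ = 5151² = 26532801

Σk³ = 26532801


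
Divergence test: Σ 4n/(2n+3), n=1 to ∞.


lim(n→∞) 4n/(2n+3) = 4/2 = 2  (divide numerator and denominator by n)
lim aₙ = 2 ≠ 0 → series DIVERGES

Diverges (lim aₙ = 2 ≠ 0)


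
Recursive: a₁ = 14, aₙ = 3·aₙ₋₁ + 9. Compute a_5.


Computing step by step:
a_1 = 14
a_2 = 51
a_3 = 162
a_4 = 495
a_5 = 1494


a_5 = 1494


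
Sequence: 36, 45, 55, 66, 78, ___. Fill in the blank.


Pattern: triangular numbers: n(n+1)/2
Terms: 36, 45, 55, 66, 78
Next term = 91

Next term = 91


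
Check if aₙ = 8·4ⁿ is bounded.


aₙ = 8·4ⁿ → as n→∞, aₙ→∞ (since base 4 > 1)
No finite upper bound exists
The sequence is UNBOUNDED

Unbounded (aₙ → ∞ as n → ∞)


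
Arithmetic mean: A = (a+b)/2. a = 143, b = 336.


AM = (143 + 336)/2 = 479/2 = 239.5

AM = 239.5


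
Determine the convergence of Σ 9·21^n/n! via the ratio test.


aₙ = 9·21^n/n!
a_{n+1}/aₙ = 21^(n+1)/(n+1)! × n!/21^n  (constant 9 cancels)
= 21/(n+1)
L = lim(n→∞) 21/(n+1) = 0
L < 1 → series CONVERGES

Converges (ratio test: L = 0 < 1)


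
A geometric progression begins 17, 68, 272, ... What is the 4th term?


aₙ = a₁·r^(n-1)
= 17×4^3
= 17×64
= 1088

a_4 = 1088


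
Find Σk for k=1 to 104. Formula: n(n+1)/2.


n(n+1)/2 = 104×105/2 = 10920/2 = 5460

Σk = 5460


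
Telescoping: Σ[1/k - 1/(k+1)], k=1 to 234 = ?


Telescoping: adjacent terms cancel.
= 1/1 - 1/235
= 1 - 1/235 = 234/235

Sum = 234/235


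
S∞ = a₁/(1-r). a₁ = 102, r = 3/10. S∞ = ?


S∞ = a₁/(1-r) = 102/(1 - 3/10)
= 102/(7/10)
= 1020/7

S∞ = 1020/7


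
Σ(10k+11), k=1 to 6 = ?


Σ(10k+11) = 10·Σk + 11·n
= 10·21 + 11·6
= 210 + 66 = 276

Σ = 276


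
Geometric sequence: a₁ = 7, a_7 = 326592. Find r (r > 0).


r^(n-1) = aₙ/a₁
r^6 = 326592/7 = 46656
r = 46656^(1/6)
= ±6; taking r > 0 gives r = 6

r = 6


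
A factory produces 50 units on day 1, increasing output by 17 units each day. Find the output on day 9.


aₙ = a₁ + (n-1)d
= 50 + (9-1)×17
= 50 + 136
= 186

a_9 = 186


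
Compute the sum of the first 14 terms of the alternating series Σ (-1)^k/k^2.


S = -1 + 1/4 - 1/9 + 1/16 - 1/25 + 1/36 - 1/49 + 1/64 ± ...
= -0.8201
(Full series converges to -π²/12 ≈ -0.8225)

S_14 = -0.8201


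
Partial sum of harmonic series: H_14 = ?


H_14 = 1/1 + 1/2 + 1/3 + ... + 1/14
= 1171733/360360
≈ 3.2516

H_14 = 1171733/360360 ≈ 3.2516


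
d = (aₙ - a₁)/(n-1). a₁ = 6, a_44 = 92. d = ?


d = (aₙ - a₁)/(n-1)
= (92 - 6)/(44-1)
= 86/43 = 2

d = 2


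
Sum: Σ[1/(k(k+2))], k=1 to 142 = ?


1/(k(k+2)) = (1/2)·(1/k - 1/(k+2)) (partial fractions)
Telescoping: Σ = (1/2)·(1 + 1/2 - 1/143 - 1/144) = 30601/41184

Sum = 30601/41184


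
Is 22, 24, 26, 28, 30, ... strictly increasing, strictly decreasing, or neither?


Differences: 2, 2, 2, 2
All differences > 0 → strictly INCREASING

Monotonically increasing


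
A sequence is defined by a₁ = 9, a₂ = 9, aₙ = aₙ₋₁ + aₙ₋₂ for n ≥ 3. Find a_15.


Computing iteratively: 9, 9, 18, 27, 45, 72, 117, 189, 306, 495, 801, 1296, ...
a_15 = 5490

a_15 = 5490


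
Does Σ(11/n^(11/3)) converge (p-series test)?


p-series test: Σ c/n^p converges if p > 1, diverges if p ≤ 1 (constant c > 0 doesn't affect convergence).
p = 11/3
11/3 > 1 → CONVERGES

Converges (p = 11/3 > 1)


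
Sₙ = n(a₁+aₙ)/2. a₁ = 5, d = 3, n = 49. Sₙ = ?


aₙ = 5 + (49-1)×3 = 149
Sₙ = n(a₁+aₙ)/2 = 49×(5+149)/2
= 49×154/2 = 3773

S_49 = 3773


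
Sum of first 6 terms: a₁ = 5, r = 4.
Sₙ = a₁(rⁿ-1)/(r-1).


Sₙ = 5×(4^6 - 1)/(4 - 1)
= 5×(4096 - 1)/3
= 5×4095/3
= 6825

S_6 = 6825


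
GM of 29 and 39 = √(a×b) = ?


GM = √(29×39) = √1131 = 33.6303

GM = 33.6303


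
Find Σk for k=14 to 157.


Σₖ₌14^157 k = Σₖ₌₁^157 k − Σₖ₌₁^13 k
= 157·158/2 − 13·14/2
= 12403 − 91 = 12312

Σk = 12312


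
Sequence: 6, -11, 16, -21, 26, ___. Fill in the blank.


Pattern: alternating sign, magnitude arithmetic (d=5)
Terms: 6, -11, 16, -21, 26
Next term = -31

Next term = -31


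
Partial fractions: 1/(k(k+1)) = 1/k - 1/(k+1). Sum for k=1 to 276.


1/(k(k+1)) = 1/k - 1/(k+1) (partial fractions)
Telescoping: Σ = 1 - 1/277 = 276/277

Sum = 276/277


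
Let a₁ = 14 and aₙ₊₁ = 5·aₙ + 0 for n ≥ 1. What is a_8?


Computing step by step:
a_1 = 14
a_2 = 70
a_3 = 350
a_4 = 1750
a_5 = 8750
a_6 = 43750
a_7 = 218750
a_8 = 1093750


a_8 = 1093750


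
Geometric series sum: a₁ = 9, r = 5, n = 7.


Sₙ = 9×(5^7 - 1)/(5 - 1)
= 9×(78125 - 1)/4
= 9×78124/4
= 175779

S_7 = 175779


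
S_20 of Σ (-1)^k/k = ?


S = -1 + 1/2 - 1/3 + 1/4 - 1/5 + 1/6 - 1/7 + 1/8 ± ...
= -0.6688
(Full series converges to -ln(2) ≈ -0.6931)

S_20 = -0.6688


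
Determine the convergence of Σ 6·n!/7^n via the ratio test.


aₙ = 6·n!/7^n
a_{n+1}/aₙ = (n+1)!/7^(n+1) × 7^n/n!  (constant 6 cancels)
= (n+1)/7
L = lim(n→∞) (n+1)/7 = ∞
L > 1 → series DIVERGES

Diverges (ratio test: L = ∞ > 1)


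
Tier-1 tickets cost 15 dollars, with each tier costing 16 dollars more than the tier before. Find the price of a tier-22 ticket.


aₙ = a₁ + (n-1)d
= 15 + (22-1)×16
= 15 + 336
= 351

a_22 = 351


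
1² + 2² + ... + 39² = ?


n = 39
n(n+1)(2n+1)/6 = 39×40×79/6
= 123240/6 = 20540

Σk² = 20540


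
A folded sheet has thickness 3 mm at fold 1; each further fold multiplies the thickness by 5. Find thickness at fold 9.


aₙ = a₁·r^(n-1)
= 3×5^8
= 3×390625
= 1171875

a_9 = 1171875


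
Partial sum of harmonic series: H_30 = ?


H_30 = 1/1 + 1/2 + 1/3 + ... + 1/30
= 9304682830147/2329089562800
≈ 3.995

H_30 = 9304682830147/2329089562800 ≈ 3.995


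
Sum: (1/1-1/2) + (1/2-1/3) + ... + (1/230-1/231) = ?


Telescoping: adjacent terms cancel.
= 1/1 - 1/231
= 1 - 1/231 = 230/231

Sum = 230/231


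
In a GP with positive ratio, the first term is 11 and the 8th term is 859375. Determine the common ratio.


r^(n-1) = aₙ/a₁
r^7 = 859375/11 = 78125
r = 78125^(1/7)
= 5

r = 5


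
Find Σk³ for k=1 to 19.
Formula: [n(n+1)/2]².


n(n+1)/2 = 19×20/2 = 190
Σk³ = 190² = 36100

Σk³ = 36100


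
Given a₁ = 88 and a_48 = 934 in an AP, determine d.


d = (aₙ - a₁)/(n-1)
= (934 - 88)/(48-1)
= 846/47 = 18

d = 18


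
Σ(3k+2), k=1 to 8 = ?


Σ(3k+2) = 3·Σk + 2·n
= 3·36 + 2·8
= 108 + 16 = 124

Σ = 124


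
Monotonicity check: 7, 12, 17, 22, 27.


Differences: 5, 5, 5, 5
All differences > 0 → strictly INCREASING

Monotonically increasing


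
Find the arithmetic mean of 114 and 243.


AM = (114 + 243)/2 = 357/2 = 178.5

AM = 178.5


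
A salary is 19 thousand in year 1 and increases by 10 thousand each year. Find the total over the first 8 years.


aₙ = 19 + (8-1)×10 = 89
Sₙ = n(a₁+aₙ)/2 = 8×(19+89)/2
= 8×108/2 = 432

S_8 = 432


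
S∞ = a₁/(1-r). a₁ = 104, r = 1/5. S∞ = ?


S∞ = a₁/(1-r) = 104/(1 - 1/5)
= 104/(4/5)
= 130

S∞ = 130


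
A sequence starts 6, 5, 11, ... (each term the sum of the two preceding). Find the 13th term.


Computing iteratively: 6, 5, 11, 16, 27, 43, 70, 113, 183, 296, 479, 775, ...
a_13 = 1254

a_13 = 1254


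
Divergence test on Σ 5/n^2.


lim(n→∞) 5/n^2 = 0
lim aₙ = 0 → nth-term test is INCONCLUSIVE
(Need other tests; this is actually a convergent p-series with p=2 > 1)

Inconclusive (lim aₙ = 0; need another test)


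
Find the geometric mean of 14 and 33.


GM = √(14×33) = √462 = 21.4942

GM = 21.4942


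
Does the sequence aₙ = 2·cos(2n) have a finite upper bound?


For all n, -1 ≤ cos(2n) ≤ 1, so -2 ≤ 2·cos(2n) ≤ 2
Lower bound: -2, Upper bound: 2
The sequence IS bounded

Bounded (-2 ≤ aₙ ≤ 2)


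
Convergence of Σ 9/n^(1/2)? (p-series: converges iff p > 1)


p-series test: Σ c/n^p converges if p > 1, diverges if p ≤ 1 (constant c > 0 doesn't affect convergence).
p = 1/2
1/2 ≤ 1 → DIVERGES

Diverges (p = 1/2 ≤ 1)


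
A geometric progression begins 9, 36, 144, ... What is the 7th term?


aₙ = a₁·r^(n-1)
= 9×4^6
= 9×4096
= 36864

a_7 = 36864


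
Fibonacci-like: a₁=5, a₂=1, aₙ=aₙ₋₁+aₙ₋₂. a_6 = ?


Computing iteratively: 5, 1, 6, 7, 13, 20
a_6 = 20

a_6 = 20


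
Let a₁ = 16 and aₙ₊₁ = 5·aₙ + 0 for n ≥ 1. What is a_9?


Computing step by step:
a_1 = 16
a_2 = 80
a_3 = 400
a_4 = 2000
a_5 = 10000
a_6 = 50000
a_7 = 250000
a_8 = 1250000
a_9 = 6250000


a_9 = 6250000


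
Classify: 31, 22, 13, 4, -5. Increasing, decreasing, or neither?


Differences: -9, -9, -9, -9
All differences < 0 → strictly DECREASING

Monotonically decreasing


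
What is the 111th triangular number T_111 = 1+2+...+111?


n(n+1)/2 = 111×112/2 = 12432/2 = 6216

Σk = 6216


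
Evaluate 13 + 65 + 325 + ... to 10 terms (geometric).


Sₙ = 13×(5^10 - 1)/(5 - 1)
= 13×(9765625 - 1)/4
= 13×9765624/4
= 31738278

S_10 = 31738278


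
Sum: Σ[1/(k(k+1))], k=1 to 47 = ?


1/(k(k+1)) = 1/k - 1/(k+1) (partial fractions)
Telescoping: Σ = 1 - 1/48 = 47/48

Sum = 47/48


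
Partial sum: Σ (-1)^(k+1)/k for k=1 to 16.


S = 1 - 1/2 + 1/3 - 1/4 + 1/5 - 1/6 + 1/7 - 1/8 ± ...
= 0.6629
(Full series converges to +ln(2) ≈ +0.6931)

S_16 = 0.6629


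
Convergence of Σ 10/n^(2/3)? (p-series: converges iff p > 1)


p-series test: Σ c/n^p converges if p > 1, diverges if p ≤ 1 (constant c > 0 doesn't affect convergence).
p = 2/3
2/3 ≤ 1 → DIVERGES

Diverges (p = 2/3 ≤ 1)


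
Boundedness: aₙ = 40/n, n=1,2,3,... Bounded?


a₁ = 40, a₂ = 40/2, a₃ = 40/3, ...
0 < aₙ ≤ 40 for all n ≥ 1
Lower bound: 0, Upper bound: 40
The sequence IS bounded

Bounded (0 < aₙ ≤ 40)


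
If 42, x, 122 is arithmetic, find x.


AM = (42 + 122)/2 = 164/2 = 82

AM = 82


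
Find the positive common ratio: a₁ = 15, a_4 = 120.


r^(n-1) = aₙ/a₁
r^3 = 120/15 = 8
r = 8^(1/3)
= 2

r = 2


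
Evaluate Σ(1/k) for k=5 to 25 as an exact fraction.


Σₖ₌5^25 1/k = 1/5 + 1/6 + 1/7 + ... + 1/25
= 15461449967/8923714800
≈ 1.7326

Sum = 15461449967/8923714800 ≈ 1.7326


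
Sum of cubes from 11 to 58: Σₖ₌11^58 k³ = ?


Σₖ₌11^58 k³ = [58·59/2]² − [10·11/2]²
= 2927521 − 3025 = 2924496

Σk³ = 2924496


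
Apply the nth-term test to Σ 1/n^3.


lim(n→∞) 1/n^3 = 0
lim aₙ = 0 → nth-term test is INCONCLUSIVE
(Need other tests; this is actually a convergent p-series with p=3 > 1)

Inconclusive (lim aₙ = 0; need another test)


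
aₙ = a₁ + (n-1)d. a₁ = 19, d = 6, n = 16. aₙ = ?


aₙ = a₁ + (n-1)d
= 19 + (16-1)×6
= 19 + 90
= 109

a_16 = 109


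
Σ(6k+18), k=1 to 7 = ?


Σ(6k+18) = 6·Σk + 18·n
= 6·28 + 18·7
= 168 + 126 = 294

Σ = 294


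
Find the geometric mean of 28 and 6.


GM = √(28×6) = √168 = 12.9615

GM = 12.9615


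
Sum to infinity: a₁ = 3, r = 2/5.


S∞ = a₁/(1-r) = 3/(1 - 2/5)
= 3/(3/5)
= 5

S∞ = 5


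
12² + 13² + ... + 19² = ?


Σₖ₌12^19 k² = Σₖ₌₁^19 k² − Σₖ₌₁^11 k²
= 19·20·39/6 − 11·12·23/6
= 2470 − 506 = 1964

Σk² = 1964


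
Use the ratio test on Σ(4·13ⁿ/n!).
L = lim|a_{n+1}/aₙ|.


aₙ = 4·13^n/n!
a_{n+1}/aₙ = 13^(n+1)/(n+1)! × n!/13^n  (constant 4 cancels)
= 13/(n+1)
L = lim(n→∞) 13/(n+1) = 0
L < 1 → series CONVERGES

Converges (ratio test: L = 0 < 1)


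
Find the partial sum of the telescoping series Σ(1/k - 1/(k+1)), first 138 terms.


Telescoping: adjacent terms cancel.
= 1/1 - 1/139
= 1 - 1/139 = 138/139

Sum = 138/139


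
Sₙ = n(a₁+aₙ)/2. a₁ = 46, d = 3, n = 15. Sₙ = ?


aₙ = 46 + (15-1)×3 = 88
Sₙ = n(a₁+aₙ)/2 = 15×(46+88)/2
= 15×134/2 = 1005

S_15 = 1005


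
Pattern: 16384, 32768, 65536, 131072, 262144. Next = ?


Pattern: powers of 2: 2ⁿ
Terms: 16384, 32768, 65536, 131072, 262144
Next term = 524288

Next term = 524288


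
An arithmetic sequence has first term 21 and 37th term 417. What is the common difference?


d = (aₙ - a₁)/(n-1)
= (417 - 21)/(37-1)
= 396/36 = 11

d = 11


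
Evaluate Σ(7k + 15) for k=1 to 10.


Σ(7k+15) = 7·Σk + 15·n
= 7·55 + 15·10
= 385 + 150 = 535

Σ = 535


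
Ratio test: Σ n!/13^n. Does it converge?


aₙ = n!/13^n
a_{n+1}/aₙ = (n+1)!/13^(n+1) × 13^n/n!
= (n+1)/13
L = lim(n→∞) (n+1)/13 = ∞
L > 1 → series DIVERGES

Diverges (ratio test: L = ∞ > 1)


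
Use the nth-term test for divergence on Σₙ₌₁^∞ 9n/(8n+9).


lim(n→∞) 9n/(8n+9) = 9/8 = 9/8  (divide numerator and denominator by n)
lim aₙ = 9/8 ≠ 0 → series DIVERGES

Diverges (lim aₙ = 9/8 ≠ 0)


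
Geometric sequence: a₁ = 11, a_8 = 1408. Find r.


r^(n-1) = aₙ/a₁
r^7 = 1408/11 = 128
r = 128^(1/7)
= 2

r = 2


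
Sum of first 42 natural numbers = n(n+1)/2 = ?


n(n+1)/2 = 42×43/2 = 1806/2 = 903

Σk = 903


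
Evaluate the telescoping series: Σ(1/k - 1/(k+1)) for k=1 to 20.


Telescoping: adjacent terms cancel.
= 1/1 - 1/21
= 1 - 1/21 = 20/21

Sum = 20/21


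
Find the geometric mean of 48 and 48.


GM = √(48×48) = √2304 = 48

GM = 48


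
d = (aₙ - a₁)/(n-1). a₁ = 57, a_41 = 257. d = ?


d = (aₙ - a₁)/(n-1)
= (257 - 57)/(41-1)
= 200/40 = 5

d = 5


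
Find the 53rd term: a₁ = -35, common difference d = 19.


aₙ = a₁ + (n-1)d
= -35 + (53-1)×19
= -35 + 988
= 953

a_53 = 953


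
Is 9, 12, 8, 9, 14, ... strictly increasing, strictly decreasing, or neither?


Differences: 3, -4, 1, 5
Difference at position 1 is +3 (> 0) but position 2 is -4 (< 0) — sequence both rises and falls
→ NOT monotonic

Not monotonic


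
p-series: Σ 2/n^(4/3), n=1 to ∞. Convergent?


p-series test: Σ c/n^p converges if p > 1, diverges if p ≤ 1 (constant c > 0 doesn't affect convergence).
p = 4/3
4/3 > 1 → CONVERGES

Converges (p = 4/3 > 1)


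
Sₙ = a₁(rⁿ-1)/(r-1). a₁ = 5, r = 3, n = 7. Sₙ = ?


Sₙ = 5×(3^7 - 1)/(3 - 1)
= 5×(2187 - 1)/2
= 5×2186/2
= 5465

S_7 = 5465


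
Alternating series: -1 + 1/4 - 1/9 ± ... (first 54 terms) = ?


S = -1 + 1/4 - 1/9 + 1/16 - 1/25 + 1/36 - 1/49 + 1/64 ± ...
= -0.8223
(Full series converges to -π²/12 ≈ -0.8225)

S_54 = -0.8223


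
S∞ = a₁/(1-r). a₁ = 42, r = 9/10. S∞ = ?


S∞ = a₁/(1-r) = 42/(1 - 9/10)
= 42/(1/10)
= 420

S∞ = 420


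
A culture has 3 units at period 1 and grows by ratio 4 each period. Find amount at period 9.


aₙ = a₁·r^(n-1)
= 3×4^8
= 3×65536
= 196608

a_9 = 196608


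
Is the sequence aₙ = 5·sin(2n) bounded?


For all n, -1 ≤ sin(2n) ≤ 1, so -5 ≤ 5·sin(2n) ≤ 5
Lower bound: -5, Upper bound: 5
The sequence IS bounded

Bounded (-5 ≤ aₙ ≤ 5)


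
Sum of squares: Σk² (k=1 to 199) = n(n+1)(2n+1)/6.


n = 199
n(n+1)(2n+1)/6 = 199×200×399/6
= 15880200/6 = 2646700

Σk² = 2646700


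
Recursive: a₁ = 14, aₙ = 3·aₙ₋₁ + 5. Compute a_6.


Computing step by step:
a_1 = 14
a_2 = 47
a_3 = 146
a_4 = 443
a_5 = 1334
a_6 = 4007


a_6 = 4007


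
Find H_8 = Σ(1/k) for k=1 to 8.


H_8 = 1/1 + 1/2 + 1/3 + 1/4 + 1/5 + 1/6 + 1/7 + 1/8
= 761/280
≈ 2.7179

H_8 = 761/280 ≈ 2.7179


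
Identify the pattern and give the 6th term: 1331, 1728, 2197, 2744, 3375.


Pattern: perfect cubes: n³
Terms: 1331, 1728, 2197, 2744, 3375
Next term = 4096

Next term = 4096


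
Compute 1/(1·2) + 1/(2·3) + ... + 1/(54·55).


1/(k(k+1)) = 1/k - 1/(k+1) (partial fractions)
Telescoping: Σ = 1 - 1/55 = 54/55

Sum = 54/55


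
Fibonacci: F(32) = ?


Fibonacci sequence: 1, 1, 2, 3, 5, 8, 13, 21, 34, 55, 89, ...
F(32) = 2178309

F(32) = 2178309


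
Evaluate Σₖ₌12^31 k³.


Σₖ₌12^31 k³ = [31·32/2]² − [11·12/2]²
= 246016 − 4356 = 241660

Σk³ = 241660


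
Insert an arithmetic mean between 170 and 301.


AM = (170 + 301)/2 = 471/2 = 235.5

AM = 235.5


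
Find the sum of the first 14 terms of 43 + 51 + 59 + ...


aₙ = 43 + (14-1)×8 = 147
Sₙ = n(a₁+aₙ)/2 = 14×(43+147)/2
= 14×190/2 = 1330

S_14 = 1330


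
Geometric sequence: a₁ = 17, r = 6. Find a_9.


aₙ = a₁·r^(n-1)
= 17×6^8
= 17×1679616
= 28553472

a_9 = 28553472


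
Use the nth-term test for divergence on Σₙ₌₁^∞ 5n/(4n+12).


lim(n→∞) 5n/(4n+12) = 5/4 = 5/4  (divide numerator and denominator by n)
lim aₙ = 5/4 ≠ 0 → series DIVERGES

Diverges (lim aₙ = 5/4 ≠ 0)


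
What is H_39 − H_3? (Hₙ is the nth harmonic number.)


Σₖ₌4^39 1/k = 1/4 + 1/5 + 1/6 + ... + 1/39
= 1175546778977833/485721041551200
≈ 2.4202

Sum = 1175546778977833/485721041551200 ≈ 2.4202


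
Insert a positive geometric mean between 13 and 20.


GM = √(13×20) = √260 = 16.1245

GM = 16.1245


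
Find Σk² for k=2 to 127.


Σₖ₌2^127 k² = Σₖ₌₁^127 k² − Σₖ₌₁^1 k²
= 127·128·255/6 − 1·2·3/6
= 690880 − 1 = 690879

Σk² = 690879


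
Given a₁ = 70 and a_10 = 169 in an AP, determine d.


d = (aₙ - a₁)/(n-1)
= (169 - 70)/(10-1)
= 99/9 = 11

d = 11


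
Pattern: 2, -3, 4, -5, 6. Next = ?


Pattern: alternating sign, magnitude arithmetic (d=1)
Terms: 2, -3, 4, -5, 6
Next term = -7

Next term = -7


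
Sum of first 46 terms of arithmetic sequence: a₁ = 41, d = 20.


aₙ = 41 + (46-1)×20 = 941
Sₙ = n(a₁+aₙ)/2 = 46×(41+941)/2
= 46×982/2 = 22586

S_46 = 22586


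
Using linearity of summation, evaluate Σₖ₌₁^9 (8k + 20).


Σ(8k+20) = 8·Σk + 20·n
= 8·45 + 20·9
= 360 + 180 = 540

Σ = 540


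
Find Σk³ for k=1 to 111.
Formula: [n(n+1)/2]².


n(n+1)/2 = 111×112/2 = 6216
Σk³ = 6216² = 38638656

Σk³ = 38638656


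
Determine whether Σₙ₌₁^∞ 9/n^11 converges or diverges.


p-series test: Σ c/n^p converges if p > 1, diverges if p ≤ 1 (constant c > 0 doesn't affect convergence).
p = 11
11 > 1 → CONVERGES

Converges (p = 11 > 1)


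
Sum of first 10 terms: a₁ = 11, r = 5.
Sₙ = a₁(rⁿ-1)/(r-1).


Sₙ = 11×(5^10 - 1)/(5 - 1)
= 11×(9765625 - 1)/4
= 11×9765624/4
= 26855466

S_10 = 26855466


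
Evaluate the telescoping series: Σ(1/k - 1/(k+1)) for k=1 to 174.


Telescoping: adjacent terms cancel.
= 1/1 - 1/175
= 1 - 1/175 = 174/175

Sum = 174/175


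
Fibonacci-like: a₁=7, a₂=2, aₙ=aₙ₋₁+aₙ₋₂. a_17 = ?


Computing iteratively: 7, 2, 9, 11, 20, 31, 51, 82, 133, 215, 348, 563, ...
a_17 = 6244

a_17 = 6244


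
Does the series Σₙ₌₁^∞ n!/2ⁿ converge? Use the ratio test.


aₙ = n!/2^n
a_{n+1}/aₙ = (n+1)!/2^(n+1) × 2^n/n!
= (n+1)/2
L = lim(n→∞) (n+1)/2 = ∞
L > 1 → series DIVERGES

Diverges (ratio test: L = ∞ > 1)


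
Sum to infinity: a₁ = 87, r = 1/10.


S∞ = a₁/(1-r) = 87/(1 - 1/10)
= 87/(9/10)
= 290/3

S∞ = 290/3


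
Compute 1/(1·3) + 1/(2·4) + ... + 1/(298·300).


1/(k(k+2)) = (1/2)·(1/k - 1/(k+2)) (partial fractions)
Telescoping: Σ = (1/2)·(1 + 1/2 - 1/299 - 1/300) = 133951/179400

Sum = 133951/179400


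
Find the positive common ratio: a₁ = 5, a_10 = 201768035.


r^(n-1) = aₙ/a₁
r^9 = 201768035/5 = 40353607
r = 40353607^(1/9)
= 7

r = 7


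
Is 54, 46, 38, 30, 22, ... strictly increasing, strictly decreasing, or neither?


Differences: -8, -8, -8, -8
All differences < 0 → strictly DECREASING

Monotonically decreasing


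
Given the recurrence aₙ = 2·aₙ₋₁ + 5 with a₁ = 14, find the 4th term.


Computing step by step:
a_1 = 14
a_2 = 33
a_3 = 71
a_4 = 147


a_4 = 147


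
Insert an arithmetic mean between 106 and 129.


AM = (106 + 129)/2 = 235/2 = 117.5

AM = 117.5


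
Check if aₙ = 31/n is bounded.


a₁ = 31, a₂ = 31/2, a₃ = 31/3, ...
0 < aₙ ≤ 31 for all n ≥ 1
Lower bound: 0, Upper bound: 31
The sequence IS bounded

Bounded (0 < aₙ ≤ 31)


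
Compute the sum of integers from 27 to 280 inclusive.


Σₖ₌27^280 k = Σₖ₌₁^280 k − Σₖ₌₁^26 k
= 280·281/2 − 26·27/2
= 39340 − 351 = 38989

Σk = 38989


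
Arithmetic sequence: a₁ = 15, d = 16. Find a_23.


aₙ = a₁ + (n-1)d
= 15 + (23-1)×16
= 15 + 352
= 367

a_23 = 367


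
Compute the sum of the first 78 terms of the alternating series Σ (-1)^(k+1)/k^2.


S = 1 - 1/4 + 1/9 - 1/16 + 1/25 - 1/36 + 1/49 - 1/64 ± ...
= 0.8224
(Full series converges to +π²/12 ≈ +0.8225)

S_78 = 0.8224


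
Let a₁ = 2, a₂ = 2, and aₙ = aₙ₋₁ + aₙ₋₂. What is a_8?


Computing iteratively: 2, 2, 4, 6, 10, 16, 26, 42
a_8 = 42

a_8 = 42


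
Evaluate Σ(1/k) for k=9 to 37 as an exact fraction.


Σₖ₌9^37 1/k = 1/9 + 1/10 + 1/11 + ... + 1/37
= 102954062083699/69388720221600
≈ 1.4837

Sum = 102954062083699/69388720221600 ≈ 1.4837


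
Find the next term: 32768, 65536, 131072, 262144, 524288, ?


Pattern: powers of 2: 2ⁿ
Terms: 32768, 65536, 131072, 262144, 524288
Next term = 1048576

Next term = 1048576


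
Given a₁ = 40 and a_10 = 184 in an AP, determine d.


d = (aₙ - a₁)/(n-1)
= (184 - 40)/(10-1)
= 144/9 = 16

d = 16


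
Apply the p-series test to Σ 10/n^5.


p-series test: Σ c/n^p converges if p > 1, diverges if p ≤ 1 (constant c > 0 doesn't affect convergence).
p = 5
5 > 1 → CONVERGES

Converges (p = 5 > 1)
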